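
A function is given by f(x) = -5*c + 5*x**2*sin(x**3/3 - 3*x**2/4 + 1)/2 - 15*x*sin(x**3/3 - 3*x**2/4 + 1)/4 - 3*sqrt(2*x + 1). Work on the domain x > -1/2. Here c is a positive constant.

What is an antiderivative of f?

Integrate term by term and add the pieces.
Check: d/dx[-5*c*x - 2*x*sqrt(2*x + 1) - sqrt(2*x + 1) - 5*cos(x**3/3 - 3*x**2/4 + 1)/2] = (-20*c*sqrt(2*x + 1) + 10*x**2*sqrt(2*x + 1)*sin(x**3/3 - 3*x**2/4 + 1) - 15*x*sqrt(2*x + 1)*sin(x**3/3 - 3*x**2/4 + 1) - 24*x - 12)/(4*sqrt(2*x + 1)), which equals f(x).

An antiderivative is F(x) = -5*c*x - 2*x*sqrt(2*x + 1) - sqrt(2*x + 1) - 5*cos(x**3/3 - 3*x**2/4 + 1)/2.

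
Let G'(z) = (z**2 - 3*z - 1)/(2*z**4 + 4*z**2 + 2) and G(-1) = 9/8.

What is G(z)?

G'(z) has the shape u'v + uv' for u = 1/(4*z**2 + 4) and v = 3 - 2*z — it is the derivative of the product u*v.
A general antiderivative is (3 - 2*z)/(4*z**2 + 4) + C.
The condition gives C = 9/8 - (5/8) = 1/2.
So G(z) = -2*z/(4*z**2 + 4) + 1/2 + 3/(4*z**2 + 4).
Check: d/dz[-2*z/(4*z**2 + 4) + 1/2 + 3/(4*z**2 + 4)] = (z**2 - 3*z - 1)/(2*z**4 + 4*z**2 + 2) = G'(z).

G(z) = -2*z/(4*z**2 + 4) + 1/2 + 3/(4*z**2 + 4)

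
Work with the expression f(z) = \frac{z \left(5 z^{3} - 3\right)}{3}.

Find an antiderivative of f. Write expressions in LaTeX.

Since d/dz undoes antidifferentiation here, F'(z) = f(z) is required of F(z).
Check: d/dz[\frac{z^{5}}{3} - \frac{z^{2}}{2}] = \frac{5 z^{4}}{3} - z, which equals f(z).

An antiderivative is F(z) = \frac{z^{5}}{3} - \frac{z^{2}}{2}.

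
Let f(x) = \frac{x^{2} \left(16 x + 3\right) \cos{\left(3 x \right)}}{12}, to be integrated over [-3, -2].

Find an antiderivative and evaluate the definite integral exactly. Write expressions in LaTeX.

Antiderivative: F(x) = \frac{4 x^{3} \sin{\left(3 x \right)}}{9} + \frac{x^{2} \sin{\left(3 x \right)}}{12} + \frac{4 x^{2} \cos{\left(3 x \right)}}{9} - \frac{8 x \sin{\left(3 x \right)}}{27} + \frac{x \cos{\left(3 x \right)}}{18} - \frac{\sin{\left(3 x \right)}}{54} - \frac{8 \cos{\left(3 x \right)}}{81}; value = - \frac{1121 \sin{\left(9 \right)}}{108} + \frac{143 \sin{\left(6 \right)}}{54} + \frac{127 \cos{\left(6 \right)}}{81} - \frac{605 \cos{\left(9 \right)}}{162}

An antiderivative F(x) passes only if d/dx[F] lands on f(x) exactly.
F(x) = \frac{4 x^{3} \sin{\left(3 x \right)}}{9} + \frac{x^{2} \sin{\left(3 x \right)}}{12} + \frac{4 x^{2} \cos{\left(3 x \right)}}{9} - \frac{8 x \sin{\left(3 x \right)}}{27} + \frac{x \cos{\left(3 x \right)}}{18} - \frac{\sin{\left(3 x \right)}}{54} - \frac{8 \cos{\left(3 x \right)}}{81} is an antiderivative of f.
Check: d/dx[\frac{4 x^{3} \sin{\left(3 x \right)}}{9} + \frac{x^{2} \sin{\left(3 x \right)}}{12} + \frac{4 x^{2} \cos{\left(3 x \right)}}{9} - \frac{8 x \sin{\left(3 x \right)}}{27} + \frac{x \cos{\left(3 x \right)}}{18} - \frac{\sin{\left(3 x \right)}}{54} - \frac{8 \cos{\left(3 x \right)}}{81}] = \frac{4 x^{3} \cos{\left(3 x \right)}}{3} + \frac{x^{2} \cos{\left(3 x \right)}}{4}, which equals f(x).
F(-2) = \frac{143 \sin{\left(6 \right)}}{54} + \frac{127 \cos{\left(6 \right)}}{81}; F(-3) = \frac{605 \cos{\left(9 \right)}}{162} + \frac{1121 \sin{\left(9 \right)}}{108}.
Integral = F(-2) - F(-3) = - \frac{1121 \sin{\left(9 \right)}}{108} + \frac{143 \sin{\left(6 \right)}}{54} + \frac{127 \cos{\left(6 \right)}}{81} - \frac{605 \cos{\left(9 \right)}}{162}.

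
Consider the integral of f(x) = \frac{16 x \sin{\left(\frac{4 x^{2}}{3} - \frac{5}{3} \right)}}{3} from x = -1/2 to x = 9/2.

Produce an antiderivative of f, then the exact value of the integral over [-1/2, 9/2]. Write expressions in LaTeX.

The substitution u = \frac{4 x^{2}}{3} - \frac{5}{3} works: f is exactly (dF/du)*(du/dx) for that inner function.
F(x) = - 2 \cos{\left(\frac{4 x^{2}}{3} - \frac{5}{3} \right)} is an antiderivative of f.
Check: d/dx[- 2 \cos{\left(\frac{4 x^{2}}{3} - \frac{5}{3} \right)}] = \frac{16 x \sin{\left(\frac{4 x^{2}}{3} - \frac{5}{3} \right)}}{3} = f(x).
F(9/2) = - 2 \cos{\left(\frac{76}{3} \right)}; F(-1/2) = - 2 \cos{\left(\frac{4}{3} \right)}.
Integral = F(9/2) - F(-1/2) = - 2 \cos{\left(\frac{76}{3} \right)} + 2 \cos{\left(\frac{4}{3} \right)}.

Antiderivative: F(x) = - 2 \cos{\left(\frac{4 x^{2}}{3} - \frac{5}{3} \right)}; value = - 2 \cos{\left(\frac{76}{3} \right)} + 2 \cos{\left(\frac{4}{3} \right)}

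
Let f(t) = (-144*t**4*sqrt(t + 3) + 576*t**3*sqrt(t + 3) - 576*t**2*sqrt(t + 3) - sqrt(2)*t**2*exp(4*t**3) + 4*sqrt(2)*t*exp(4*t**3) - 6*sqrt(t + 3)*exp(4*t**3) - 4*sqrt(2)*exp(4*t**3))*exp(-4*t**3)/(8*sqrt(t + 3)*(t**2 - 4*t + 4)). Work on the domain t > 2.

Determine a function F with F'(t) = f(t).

Since d/dt undoes antidifferentiation here, F'(t) = f(t) is required of F(t).
Check: d/dt[-sqrt(t/2 + 3/2)/2 + 3*exp(-4*t**3)/2 + 3/(4*t - 8)] = (-144*t**4*sqrt(t + 3) + 576*t**3*sqrt(t + 3) - 576*t**2*sqrt(t + 3) - sqrt(2)*t**2*exp(4*t**3) + 4*sqrt(2)*t*exp(4*t**3) - 6*sqrt(t + 3)*exp(4*t**3) - 4*sqrt(2)*exp(4*t**3))/(8*t**2*sqrt(t + 3)*exp(4*t**3) - 32*t*sqrt(t + 3)*exp(4*t**3) + 32*sqrt(t + 3)*exp(4*t**3)), which equals f(t).

An antiderivative is F(t) = -sqrt(t/2 + 3/2)/2 + 3*exp(-4*t**3)/2 + 3/(4*t - 8).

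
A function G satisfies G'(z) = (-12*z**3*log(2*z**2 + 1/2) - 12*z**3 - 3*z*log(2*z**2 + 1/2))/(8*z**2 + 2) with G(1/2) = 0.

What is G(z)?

G(z) = -3*z**2*log(2*z**2 + 1/2)/4

Recognize the product-rule pattern: G'(z) = u'v + uv' with u = -3*z**2/4, v = log(2*z**2 + 1/2), so integration by parts undoes it.
A general antiderivative is -3*z**2*log(2*z**2 + 1/2)/4 + C.
The condition gives C = 0 - (0) = 0.
So G(z) = -3*z**2*log(2*z**2 + 1/2)/4.
Check: d/dz[-3*z**2*log(2*z**2 + 1/2)/4] = (-12*z**3*log(2*z**2 + 1/2) - 12*z**3 - 3*z*log(2*z**2 + 1/2))/(8*z**2 + 2) = G'(z).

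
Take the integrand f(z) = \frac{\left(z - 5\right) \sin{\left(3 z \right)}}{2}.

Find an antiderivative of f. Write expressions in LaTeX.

An antiderivative is F(z) = - \frac{z \cos{\left(3 z \right)}}{6} + \frac{\sin{\left(3 z \right)}}{18} + \frac{5 \cos{\left(3 z \right)}}{6}.

Since d/dz undoes antidifferentiation here, F'(z) = f(z) is required of F(z).
Check: d/dz[- \frac{z \cos{\left(3 z \right)}}{6} + \frac{\sin{\left(3 z \right)}}{18} + \frac{5 \cos{\left(3 z \right)}}{6}] = \frac{z \sin{\left(3 z \right)}}{2} - \frac{5 \sin{\left(3 z \right)}}{2}, which equals f(z).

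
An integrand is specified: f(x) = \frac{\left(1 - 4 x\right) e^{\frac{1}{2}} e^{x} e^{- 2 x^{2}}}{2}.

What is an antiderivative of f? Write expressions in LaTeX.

f matches the chain-rule pattern g'(h)*h' with inner function h(x) = - 2 x^{2} + x + \frac{1}{2}; substituting u = h(x) collapses the integral.
Check: d/dx[\frac{e^{\frac{1}{2}} e^{x} e^{- 2 x^{2}}}{2}] = \frac{\left(- 4 x e^{\frac{1}{2}} e^{x} + e^{\frac{1}{2}} e^{x}\right) e^{- 2 x^{2}}}{2}, which equals f(x).

An antiderivative is F(x) = \frac{e^{\frac{1}{2}} e^{x} e^{- 2 x^{2}}}{2}.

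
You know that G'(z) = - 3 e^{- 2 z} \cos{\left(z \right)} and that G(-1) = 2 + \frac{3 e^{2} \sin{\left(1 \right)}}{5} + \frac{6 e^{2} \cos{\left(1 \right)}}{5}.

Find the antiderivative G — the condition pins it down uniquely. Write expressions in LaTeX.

The proposed G(z) is checked by its d/dz: the result must match the given G'(z).
A general antiderivative is - \frac{3 e^{- 2 z} \sin{\left(z \right)}}{5} + \frac{6 e^{- 2 z} \cos{\left(z \right)}}{5} + C.
The condition gives C = 2 + \frac{3 e^{2} \sin{\left(1 \right)}}{5} + \frac{6 e^{2} \cos{\left(1 \right)}}{5} - (\frac{3 e^{2} \sin{\left(1 \right)}}{5} + \frac{6 e^{2} \cos{\left(1 \right)}}{5}) = 2.
So G(z) = 2 - \frac{3 e^{- 2 z} \sin{\left(z \right)}}{5} + \frac{6 e^{- 2 z} \cos{\left(z \right)}}{5}.
Check: d/dz[2 - \frac{3 e^{- 2 z} \sin{\left(z \right)}}{5} + \frac{6 e^{- 2 z} \cos{\left(z \right)}}{5}] = - 3 e^{- 2 z} \cos{\left(z \right)} = G'(z).

G(z) = 2 - \frac{3 e^{- 2 z} \sin{\left(z \right)}}{5} + \frac{6 e^{- 2 z} \cos{\left(z \right)}}{5}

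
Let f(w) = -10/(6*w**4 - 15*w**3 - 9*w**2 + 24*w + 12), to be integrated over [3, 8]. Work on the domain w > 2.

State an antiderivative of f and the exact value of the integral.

Antiderivative: F(w) = 2*(11*w*log(w - 2) - 36*w*log(w + 1/2) + 25*w*log(w + 1) - 22*log(w - 2) + 72*log(w + 1/2) - 50*log(w + 1) + 15)/(135*(w - 2)); value = -8*log(17/2)/15 - 10*log(4)/27 - 5/27 + 22*log(6)/135 + 8*log(7/2)/15 + 10*log(9)/27

The denominator factors as 3*(w - 2)**2*(w + 1)*(2*w + 1); partial fractions split f into directly integrable pieces: -16/(15*(2*w + 1)) + 10/(27*(w + 1)) + 22/(135*(w - 2)) - 2/(9*(w - 2)**2).
F(w) = 2*(11*w*log(w - 2) - 36*w*log(w + 1/2) + 25*w*log(w + 1) - 22*log(w - 2) + 72*log(w + 1/2) - 50*log(w + 1) + 15)/(135*(w - 2)) is an antiderivative of f.
Check: d/dw[2*(11*w*log(w - 2) - 36*w*log(w + 1/2) + 25*w*log(w + 1) - 22*log(w - 2) + 72*log(w + 1/2) - 50*log(w + 1) + 15)/(135*(w - 2))] = -10/(6*w**4 - 15*w**3 - 9*w**2 + 24*w + 12) = f(w).
F(8) = -8*log(17/2)/15 + 1/27 + 22*log(6)/135 + 10*log(9)/27; F(3) = -8*log(7/2)/15 + 2/9 + 10*log(4)/27.
Integral = F(8) - F(3) = -8*log(17/2)/15 - 10*log(4)/27 - 5/27 + 22*log(6)/135 + 8*log(7/2)/15 + 10*log(9)/27.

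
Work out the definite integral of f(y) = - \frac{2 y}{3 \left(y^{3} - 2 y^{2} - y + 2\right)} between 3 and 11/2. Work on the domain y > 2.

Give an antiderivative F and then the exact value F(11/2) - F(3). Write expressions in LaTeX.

Antiderivative: F(y) = - \frac{4 \log{\left(y - 2 \right)}}{9} + \frac{\log{\left(y - 1 \right)}}{3} + \frac{\log{\left(y + 1 \right)}}{9}; value = - \frac{4 \log{\left(\frac{7}{2} \right)}}{9} - \frac{\log{\left(2 \right)}}{3} - \frac{\log{\left(4 \right)}}{9} + \frac{\log{\left(\frac{13}{2} \right)}}{9} + \frac{\log{\left(\frac{9}{2} \right)}}{3}

The denominator factors as 3 \left(y - 2\right) \left(y - 1\right) \left(y + 1\right); partial fractions split f into directly integrable pieces: \frac{1}{9 \left(y + 1\right)} + \frac{1}{3 \left(y - 1\right)} - \frac{4}{9 \left(y - 2\right)}.
F(y) = - \frac{4 \log{\left(y - 2 \right)}}{9} + \frac{\log{\left(y - 1 \right)}}{3} + \frac{\log{\left(y + 1 \right)}}{9} is an antiderivative of f.
Check: d/dy[- \frac{4 \log{\left(y - 2 \right)}}{9} + \frac{\log{\left(y - 1 \right)}}{3} + \frac{\log{\left(y + 1 \right)}}{9}] = - \frac{2 y}{3 y^{3} - 6 y^{2} - 3 y + 6}, which equals f(y).
F(11/2) = - \frac{4 \log{\left(\frac{7}{2} \right)}}{9} + \frac{\log{\left(\frac{13}{2} \right)}}{9} + \frac{\log{\left(\frac{9}{2} \right)}}{3}; F(3) = \frac{\log{\left(4 \right)}}{9} + \frac{\log{\left(2 \right)}}{3}.
Integral = F(11/2) - F(3) = - \frac{4 \log{\left(\frac{7}{2} \right)}}{9} - \frac{\log{\left(2 \right)}}{3} - \frac{\log{\left(4 \right)}}{9} + \frac{\log{\left(\frac{13}{2} \right)}}{9} + \frac{\log{\left(\frac{9}{2} \right)}}{3}.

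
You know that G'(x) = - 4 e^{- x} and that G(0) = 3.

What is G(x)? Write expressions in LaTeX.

A candidate passes only if d/dx[G] lands on the given G'(x) exactly.
A general antiderivative is 4 e^{- x} + C.
The condition gives C = 3 - (4) = -1.
So G(x) = \left(4 - e^{x}\right) e^{- x}.
Check: d/dx[\left(4 - e^{x}\right) e^{- x}] = - 4 e^{- x} = G'(x).

G(x) = \left(4 - e^{x}\right) e^{- x}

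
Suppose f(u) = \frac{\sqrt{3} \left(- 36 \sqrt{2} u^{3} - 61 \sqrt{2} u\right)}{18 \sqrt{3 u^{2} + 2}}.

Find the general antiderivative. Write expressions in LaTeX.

F(u) = - \frac{\sqrt{6} \sqrt{3 u^{2} + 2} \left(4 u^{2} + 15\right)}{18} + C

f has the shape v'r + vr' for v = \sqrt{2 u^{2} + \frac{4}{3}} and r = - \frac{2 u^{2}}{3} - \frac{5}{2} — it is the derivative of the product v*r.
Check: d/du[- \frac{\sqrt{6} \sqrt{3 u^{2} + 2} \left(4 u^{2} + 15\right)}{18}] = \frac{- 36 \sqrt{6} u^{3} - 61 \sqrt{6} u}{18 \sqrt{3 u^{2} + 2}}, which equals f(u).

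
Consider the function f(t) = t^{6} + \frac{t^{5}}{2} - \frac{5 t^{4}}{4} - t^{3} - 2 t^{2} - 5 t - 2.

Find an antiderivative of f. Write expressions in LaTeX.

An antiderivative is F(t) = \frac{t^{7}}{7} + \frac{t^{6}}{12} - \frac{t^{5}}{4} - \frac{t^{4}}{4} - \frac{2 t^{3}}{3} - \frac{5 t^{2}}{2} - 2 t.

The integrand splits into summands that can be handled one at a time.
Check: d/dt[\frac{t^{7}}{7} + \frac{t^{6}}{12} - \frac{t^{5}}{4} - \frac{t^{4}}{4} - \frac{2 t^{3}}{3} - \frac{5 t^{2}}{2} - 2 t] = t^{6} + \frac{t^{5}}{2} - \frac{5 t^{4}}{4} - t^{3} - 2 t^{2} - 5 t - 2 = f(t).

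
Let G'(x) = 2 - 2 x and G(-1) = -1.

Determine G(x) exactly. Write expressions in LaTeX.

A first test for any G(x): its x-derivative must equal the given G'(x).
A general antiderivative is - x^{2} + 2 x + C.
The condition gives C = -1 - (-3) = 2.
So G(x) = - x^{2} + 2 x + 2.
Check: d/dx[- x^{2} + 2 x + 2] = 2 - 2 x = G'(x).

G(x) = - x^{2} + 2 x + 2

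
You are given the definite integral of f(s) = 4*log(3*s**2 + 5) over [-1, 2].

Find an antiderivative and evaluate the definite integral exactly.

Any candidate F(s) must reproduce f(s) exactly when differentiated.
F(s) = 4*(3*s*log(3*s**2 + 5) - 6*s + 2*sqrt(15)*atan(sqrt(15)*s/5))/3 is an antiderivative of f.
Check: d/ds[4*(3*s*log(3*s**2 + 5) - 6*s + 2*sqrt(15)*atan(sqrt(15)*s/5))/3] = 4*log(3*s**2 + 5) = f(s).
F(2) = -16 + 8*sqrt(15)*atan(2*sqrt(15)/5)/3 + 8*log(17); F(-1) = -4*log(8) - 8*sqrt(15)*atan(sqrt(15)/5)/3 + 8.
Integral = F(2) - F(-1) = -24 + 8*sqrt(15)*atan(sqrt(15)/5)/3 + 4*log(8) + 8*sqrt(15)*atan(2*sqrt(15)/5)/3 + 8*log(17).

Antiderivative: F(s) = 4*(3*s*log(3*s**2 + 5) - 6*s + 2*sqrt(15)*atan(sqrt(15)*s/5))/3; value = -24 + 8*sqrt(15)*atan(sqrt(15)/5)/3 + 4*log(8) + 8*sqrt(15)*atan(2*sqrt(15)/5)/3 + 8*log(17)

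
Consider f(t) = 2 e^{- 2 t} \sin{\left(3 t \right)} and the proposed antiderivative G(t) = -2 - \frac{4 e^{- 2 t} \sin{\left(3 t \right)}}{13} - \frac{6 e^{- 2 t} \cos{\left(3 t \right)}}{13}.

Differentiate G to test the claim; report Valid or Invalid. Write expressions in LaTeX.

Valid: G'(t) = f(t).

d/dt[G] = 2 e^{- 2 t} \sin{\left(3 t \right)}
This equals f(t) exactly, so the claim holds.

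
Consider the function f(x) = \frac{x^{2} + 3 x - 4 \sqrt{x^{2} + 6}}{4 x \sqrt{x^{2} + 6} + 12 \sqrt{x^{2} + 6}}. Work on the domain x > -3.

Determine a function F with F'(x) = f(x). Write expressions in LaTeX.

An antiderivative is F(x) = \frac{\sqrt{x^{2} + 6}}{4} - \log{\left(x + 3 \right)}.

An antiderivative F(x) passes only if d/dx[F] lands on f(x) exactly.
Check: d/dx[\frac{\sqrt{x^{2} + 6}}{4} - \log{\left(x + 3 \right)}] = \frac{x^{2} + 3 x - 4 \sqrt{x^{2} + 6}}{4 x \sqrt{x^{2} + 6} + 12 \sqrt{x^{2} + 6}} = f(x).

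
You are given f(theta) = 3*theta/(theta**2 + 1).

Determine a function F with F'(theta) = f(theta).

An antiderivative is F(theta) = 3*log(theta**2 + 1)/2.

The substitution u = theta**2 + 1 works: f is exactly (dF/du)*(du/dtheta) for that inner function.
Check: d/dtheta[3*log(theta**2 + 1)/2] = 3*theta/(theta**2 + 1) = f(theta).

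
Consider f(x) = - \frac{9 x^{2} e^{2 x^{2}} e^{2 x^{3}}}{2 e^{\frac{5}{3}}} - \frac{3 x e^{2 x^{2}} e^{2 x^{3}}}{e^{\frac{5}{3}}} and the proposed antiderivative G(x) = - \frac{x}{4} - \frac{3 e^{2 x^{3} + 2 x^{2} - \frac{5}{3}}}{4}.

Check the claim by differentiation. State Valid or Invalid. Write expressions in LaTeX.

d/dx[G] = - \frac{9 x^{2} e^{2 x^{2}} e^{2 x^{3}}}{2 e^{\frac{5}{3}}} - \frac{3 x e^{2 x^{2}} e^{2 x^{3}}}{e^{\frac{5}{3}}} - \frac{1}{4}
d/dx[G] - f(x) = - \frac{1}{4} != 0.

Invalid: d/dx[G] - f = - \frac{1}{4}, which is not 0.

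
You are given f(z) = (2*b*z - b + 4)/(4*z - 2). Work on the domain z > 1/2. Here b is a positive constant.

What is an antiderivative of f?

A candidate is checked by its d/dz: the result must match f(z).
Check: d/dz[b*z/2 + log(4*z - 2)] = (2*b*z - b + 4)/(4*z - 2) = f(z).

An antiderivative is F(z) = b*z/2 + log(4*z - 2).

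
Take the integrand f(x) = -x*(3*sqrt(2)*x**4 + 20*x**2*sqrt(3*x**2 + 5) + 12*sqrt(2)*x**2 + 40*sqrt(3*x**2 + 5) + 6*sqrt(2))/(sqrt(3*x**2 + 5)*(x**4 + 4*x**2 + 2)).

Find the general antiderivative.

A candidate is checked by its d/dx: the result must match f(x).
Check: d/dx[-sqrt(2)*sqrt(3*x**2 + 5) - 5*log(x**4 + 4*x**2 + 2)] = (-3*sqrt(2)*x**5 - 20*x**3*sqrt(3*x**2 + 5) - 12*sqrt(2)*x**3 - 40*x*sqrt(3*x**2 + 5) - 6*sqrt(2)*x)/(x**4*sqrt(3*x**2 + 5) + 4*x**2*sqrt(3*x**2 + 5) + 2*sqrt(3*x**2 + 5)), which equals f(x).

F(x) = -sqrt(2)*sqrt(3*x**2 + 5) - 5*log(x**4 + 4*x**2 + 2) + C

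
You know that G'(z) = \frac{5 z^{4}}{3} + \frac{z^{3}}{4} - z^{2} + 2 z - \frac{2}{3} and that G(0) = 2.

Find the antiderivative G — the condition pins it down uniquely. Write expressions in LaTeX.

G(z) = \frac{z^{5}}{3} + \frac{z^{4}}{16} - \frac{z^{3}}{3} + z^{2} - \frac{2 z}{3} + 2

The integrand splits into summands that can be handled one at a time.
A general antiderivative is \frac{z^{5}}{3} + \frac{z^{4}}{16} - \frac{z^{3}}{3} + z^{2} - \frac{2 z}{3} + C.
The condition gives C = 2 - (0) = 2.
So G(z) = \frac{z^{5}}{3} + \frac{z^{4}}{16} - \frac{z^{3}}{3} + z^{2} - \frac{2 z}{3} + 2.
Check: d/dz[\frac{z^{5}}{3} + \frac{z^{4}}{16} - \frac{z^{3}}{3} + z^{2} - \frac{2 z}{3} + 2] = \frac{5 z^{4}}{3} + \frac{z^{3}}{4} - z^{2} + 2 z - \frac{2}{3} = G'(z).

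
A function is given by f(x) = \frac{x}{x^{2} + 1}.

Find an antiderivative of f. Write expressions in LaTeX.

An antiderivative is F(x) = \frac{\log{\left(x^{2} + 1 \right)}}{2}.

The substitution u = x^{2} + 1 works: f is exactly (dF/du)*(du/dx) for that inner function.
Check: d/dx[\frac{\log{\left(x^{2} + 1 \right)}}{2}] = \frac{x}{x^{2} + 1} = f(x).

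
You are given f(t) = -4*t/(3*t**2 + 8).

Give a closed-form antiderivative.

f matches the chain-rule pattern g'(h)*h' with inner function h(t) = t**2/2 + 4/3; substituting u = h(t) collapses the integral.
Check: d/dt[-2*log(t**2/2 + 4/3)/3] = -4*t/(3*t**2 + 8) = f(t).

An antiderivative is F(t) = -2*log(t**2/2 + 4/3)/3.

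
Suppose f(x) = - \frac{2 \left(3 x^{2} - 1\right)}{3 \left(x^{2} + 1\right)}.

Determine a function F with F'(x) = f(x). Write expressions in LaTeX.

An antiderivative is F(x) = - \frac{2 \left(3 x - 4 \operatorname{atan}{\left(x \right)}\right)}{3}.

Check any antiderivative F(x) by computing F'(x) and comparing it with f(x).
Check: d/dx[- \frac{2 \left(3 x - 4 \operatorname{atan}{\left(x \right)}\right)}{3}] = \frac{2 - 6 x^{2}}{3 x^{2} + 3}, which equals f(x).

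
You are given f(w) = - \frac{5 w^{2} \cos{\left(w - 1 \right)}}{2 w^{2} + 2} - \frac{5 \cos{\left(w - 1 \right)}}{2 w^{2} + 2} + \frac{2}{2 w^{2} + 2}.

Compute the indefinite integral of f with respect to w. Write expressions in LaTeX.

F(w) = - \frac{5 \sin{\left(w - 1 \right)}}{2} + \operatorname{atan}{\left(w \right)} + C

The integrand splits into summands that can be handled one at a time.
Check: d/dw[- \frac{5 \sin{\left(w - 1 \right)}}{2} + \operatorname{atan}{\left(w \right)}] = \frac{- 5 w^{2} \cos{\left(w - 1 \right)} - 5 \cos{\left(w - 1 \right)} + 2}{2 w^{2} + 2}, which equals f(w).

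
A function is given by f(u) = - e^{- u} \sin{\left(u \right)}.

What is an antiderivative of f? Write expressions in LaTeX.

An antiderivative is F(u) = \frac{\left(\sin{\left(u \right)} + \cos{\left(u \right)}\right) e^{- u}}{2}.

Whatever form F(u) takes, F'(u) = f(u) is non-negotiable.
Check: d/du[\frac{\left(\sin{\left(u \right)} + \cos{\left(u \right)}\right) e^{- u}}{2}] = - e^{- u} \sin{\left(u \right)} = f(u).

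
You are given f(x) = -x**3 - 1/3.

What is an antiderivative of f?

An antiderivative is F(x) = -x**4/4 - x/3.

Since d/dx undoes antidifferentiation here, F'(x) = f(x) is required of F(x).
Check: d/dx[-x**4/4 - x/3] = -x**3 - 1/3 = f(x).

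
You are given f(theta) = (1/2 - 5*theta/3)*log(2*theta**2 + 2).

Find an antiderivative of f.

An antiderivative is F(theta) = -5*theta**2*log(theta**2 + 1)/6 - 5*theta**2*log(2)/6 + 5*theta**2/6 + theta*log(theta**2 + 1)/2 - theta + theta*log(2)/2 - 5*log(theta**2 + 1)/6 + atan(theta).

For F(theta) to be correct the identity F'(theta) - f(theta) = 0 must hold.
Check: d/dtheta[-5*theta**2*log(theta**2 + 1)/6 - 5*theta**2*log(2)/6 + 5*theta**2/6 + theta*log(theta**2 + 1)/2 - theta + theta*log(2)/2 - 5*log(theta**2 + 1)/6 + atan(theta)] = -5*theta*log(theta**2 + 1)/3 - 5*theta*log(2)/3 + log(theta**2 + 1)/2 + log(2)/2, which equals f(theta).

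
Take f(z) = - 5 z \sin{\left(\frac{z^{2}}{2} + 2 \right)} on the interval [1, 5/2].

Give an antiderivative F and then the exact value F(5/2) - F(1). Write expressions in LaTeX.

Antiderivative: F(z) = 5 \cos{\left(\frac{z^{2}}{2} + 2 \right)}; value = 5 \cos{\left(\frac{41}{8} \right)} - 5 \cos{\left(\frac{5}{2} \right)}

The substitution u = \frac{z^{2}}{2} + 2 works: f is exactly (dF/du)*(du/dz) for that inner function.
F(z) = 5 \cos{\left(\frac{z^{2}}{2} + 2 \right)} is an antiderivative of f.
Check: d/dz[5 \cos{\left(\frac{z^{2}}{2} + 2 \right)}] = - 5 z \sin{\left(\frac{z^{2}}{2} + 2 \right)} = f(z).
F(5/2) = 5 \cos{\left(\frac{41}{8} \right)}; F(1) = 5 \cos{\left(\frac{5}{2} \right)}.
Integral = F(5/2) - F(1) = 5 \cos{\left(\frac{41}{8} \right)} - 5 \cos{\left(\frac{5}{2} \right)}.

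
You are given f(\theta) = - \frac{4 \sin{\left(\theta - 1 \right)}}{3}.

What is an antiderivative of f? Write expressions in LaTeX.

An antiderivative is F(\theta) = \frac{4 \cos{\left(\theta - 1 \right)}}{3}.

An antiderivative F(\theta) passes only if d/d\theta[F] lands on f(\theta) exactly.
Check: d/d\theta[\frac{4 \cos{\left(\theta - 1 \right)}}{3}] = - \frac{4 \sin{\left(\theta - 1 \right)}}{3} = f(\theta).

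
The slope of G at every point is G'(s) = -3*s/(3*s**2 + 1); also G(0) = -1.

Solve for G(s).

G'(s) matches the chain-rule pattern g'(h)*h' with inner function h(s) = 3*s**2 + 1; substituting u = h(s) collapses the integral.
A general antiderivative is -log(3*s**2 + 1)/2 + C.
The condition gives C = -1 - (0) = -1.
So G(s) = -log(3*s**2 + 1)/2 - 1.
Check: d/ds[-log(3*s**2 + 1)/2 - 1] = -3*s/(3*s**2 + 1) = G'(s).

G(s) = -log(3*s**2 + 1)/2 - 1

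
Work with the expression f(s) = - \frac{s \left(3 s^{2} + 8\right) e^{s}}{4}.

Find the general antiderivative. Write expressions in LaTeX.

f has the shape u'v + uv' for u = - \frac{3 s^{3}}{4} + \frac{9 s^{2}}{4} - \frac{13 s}{2} + \frac{13}{2} and v = e^{s} — it is the derivative of the product u*v.
Check: d/ds[\frac{\left(- 3 s^{3} + 9 s^{2} - 26 s + 26\right) e^{s}}{4}] = - \frac{3 s^{3} e^{s}}{4} - 2 s e^{s}, which equals f(s).

F(s) = \frac{\left(- 3 s^{3} + 9 s^{2} - 26 s + 26\right) e^{s}}{4} + C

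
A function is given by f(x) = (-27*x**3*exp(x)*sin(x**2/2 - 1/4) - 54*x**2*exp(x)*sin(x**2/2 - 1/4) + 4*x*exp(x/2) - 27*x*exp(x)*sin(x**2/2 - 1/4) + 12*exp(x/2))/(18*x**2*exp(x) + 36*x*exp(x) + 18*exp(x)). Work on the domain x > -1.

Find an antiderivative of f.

An antiderivative is F(x) = (27*(x + 1)*exp(x/2)*cos(x**2/2 - 1/4) - 8)*exp(-x/2)/(18*(x + 1)).

Recover f(x) by differentiating a candidate F(x); any mismatch rules it out.
Check: d/dx[(27*(x + 1)*exp(x/2)*cos(x**2/2 - 1/4) - 8)*exp(-x/2)/(18*(x + 1))] = (-27*x**3*exp(x)*sin(x**2/2 - 1/4) - 54*x**2*exp(x)*sin(x**2/2 - 1/4) + 4*x*exp(x/2) - 27*x*exp(x)*sin(x**2/2 - 1/4) + 12*exp(x/2))/(18*x**2*exp(x) + 36*x*exp(x) + 18*exp(x)) = f(x).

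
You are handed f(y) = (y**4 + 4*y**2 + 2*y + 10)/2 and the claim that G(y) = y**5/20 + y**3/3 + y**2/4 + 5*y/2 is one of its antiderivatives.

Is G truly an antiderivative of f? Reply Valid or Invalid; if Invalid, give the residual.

d/dy[G] = y**4/4 + y**2 + y/2 + 5/2
d/dy[G] - f(y) = -y**4/4 - y**2 - y/2 - 5/2 != 0.

Invalid: d/dy[G] - f = -y**4/4 - y**2 - y/2 - 5/2, which is not 0.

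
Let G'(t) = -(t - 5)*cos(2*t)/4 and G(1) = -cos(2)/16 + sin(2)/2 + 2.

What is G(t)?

Recover the given G'(t) by differentiating a candidate G(t); any mismatch rules it out.
A general antiderivative is -t*sin(2*t)/8 + 5*sin(2*t)/8 - cos(2*t)/16 + C.
The condition gives C = -cos(2)/16 + sin(2)/2 + 2 - (-cos(2)/16 + sin(2)/2) = 2.
So G(t) = (-2*t*sin(2*t) + 10*sin(2*t) - cos(2*t) + 32)/16.
Check: d/dt[(-2*t*sin(2*t) + 10*sin(2*t) - cos(2*t) + 32)/16] = -t*cos(2*t)/4 + 5*cos(2*t)/4, which equals G'(t).

G(t) = (-2*t*sin(2*t) + 10*sin(2*t) - cos(2*t) + 32)/16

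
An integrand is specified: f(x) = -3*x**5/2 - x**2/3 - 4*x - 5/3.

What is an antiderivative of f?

The integrand splits into summands that can be handled one at a time.
Check: d/dx[-x**6/4 - x**3/9 - 2*x**2 - 5*x/3] = -3*x**5/2 - x**2/3 - 4*x - 5/3 = f(x).

An antiderivative is F(x) = -x**6/4 - x**3/9 - 2*x**2 - 5*x/3.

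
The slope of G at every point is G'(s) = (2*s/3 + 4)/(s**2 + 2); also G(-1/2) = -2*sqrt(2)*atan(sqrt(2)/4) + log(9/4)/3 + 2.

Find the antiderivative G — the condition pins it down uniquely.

G(s) = log(s**2 + 2)/3 + 2*sqrt(2)*atan(sqrt(2)*s/2) + 2

Whatever form G(s) takes, its d/ds must return the stated G'(s).
A general antiderivative is log(s**2 + 2)/3 + 2*sqrt(2)*atan(sqrt(2)*s/2) + C.
The condition gives C = -2*sqrt(2)*atan(sqrt(2)/4) + log(9/4)/3 + 2 - (-2*sqrt(2)*atan(sqrt(2)/4) + log(9/4)/3) = 2.
So G(s) = log(s**2 + 2)/3 + 2*sqrt(2)*atan(sqrt(2)*s/2) + 2.
Check: d/ds[log(s**2 + 2)/3 + 2*sqrt(2)*atan(sqrt(2)*s/2) + 2] = (2*s + 12)/(3*s**2 + 6), which equals G'(s).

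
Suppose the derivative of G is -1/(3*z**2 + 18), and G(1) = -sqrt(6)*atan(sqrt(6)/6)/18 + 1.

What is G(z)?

For G(z) to be correct, d/dz[G] must agree with the stated G'(z) identically.
A general antiderivative is -sqrt(6)*atan(sqrt(6)*z/6)/18 + C.
The condition gives C = -sqrt(6)*atan(sqrt(6)/6)/18 + 1 - (-sqrt(6)*atan(sqrt(6)/6)/18) = 1.
So G(z) = (-sqrt(6)*atan(sqrt(6)*z/6) + 18)/18.
Check: d/dz[(-sqrt(6)*atan(sqrt(6)*z/6) + 18)/18] = -1/(3*z**2 + 18) = G'(z).

G(z) = (-sqrt(6)*atan(sqrt(6)*z/6) + 18)/18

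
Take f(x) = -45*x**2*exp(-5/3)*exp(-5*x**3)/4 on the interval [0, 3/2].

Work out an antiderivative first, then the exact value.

Antiderivative: F(x) = 3*exp(-5/3)*exp(-5*x**3)/4; value = -3*exp(-5/3)/4 + 3*exp(-445/24)/4

The substitution u = -5*x**3 - 5/3 works: f is exactly (dF/du)*(du/dx) for that inner function.
F(x) = 3*exp(-5/3)*exp(-5*x**3)/4 is an antiderivative of f.
Check: d/dx[3*exp(-5/3)*exp(-5*x**3)/4] = -45*x**2*exp(-5/3)*exp(-5*x**3)/4 = f(x).
F(3/2) = 3*exp(-445/24)/4; F(0) = 3*exp(-5/3)/4.
Integral = F(3/2) - F(0) = -3*exp(-5/3)/4 + 3*exp(-445/24)/4.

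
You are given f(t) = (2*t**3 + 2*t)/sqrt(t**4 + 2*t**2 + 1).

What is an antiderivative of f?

An antiderivative is F(t) = sqrt(t**4 + 2*t**2 + 1).

f matches the chain-rule pattern g'(h)*h' with inner function h(t) = t**4 + 2*t**2 + 1; substituting u = h(t) collapses the integral.
Check: d/dt[sqrt(t**4 + 2*t**2 + 1)] = (2*t**3 + 2*t)/sqrt(t**4 + 2*t**2 + 1) = f(t).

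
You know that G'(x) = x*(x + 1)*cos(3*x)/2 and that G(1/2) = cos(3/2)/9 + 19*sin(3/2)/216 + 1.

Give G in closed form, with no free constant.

G(x) = (9*x**2*sin(3*x) + 9*x*sin(3*x) + 6*x*cos(3*x) - 2*sin(3*x) + 3*cos(3*x) + 54)/54

For G(x) to be correct, d/dx[G] must agree with the stated G'(x) identically.
A general antiderivative is x**2*sin(3*x)/6 + x*sin(3*x)/6 + x*cos(3*x)/9 - sin(3*x)/27 + cos(3*x)/18 + C.
The condition gives C = cos(3/2)/9 + 19*sin(3/2)/216 + 1 - (cos(3/2)/9 + 19*sin(3/2)/216) = 1.
So G(x) = (9*x**2*sin(3*x) + 9*x*sin(3*x) + 6*x*cos(3*x) - 2*sin(3*x) + 3*cos(3*x) + 54)/54.
Check: d/dx[(9*x**2*sin(3*x) + 9*x*sin(3*x) + 6*x*cos(3*x) - 2*sin(3*x) + 3*cos(3*x) + 54)/54] = x**2*cos(3*x)/2 + x*cos(3*x)/2, which equals G'(x).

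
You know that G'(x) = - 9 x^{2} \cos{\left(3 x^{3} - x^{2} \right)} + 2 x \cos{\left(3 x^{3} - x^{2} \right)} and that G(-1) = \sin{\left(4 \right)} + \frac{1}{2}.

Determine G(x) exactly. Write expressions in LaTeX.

G'(x) matches the chain-rule pattern g'(h)*h' with inner function h(x) = 3 x^{3} - x^{2}; substituting u = h(x) collapses the integral.
A general antiderivative is - \sin{\left(3 x^{3} - x^{2} \right)} + C.
The condition gives C = \sin{\left(4 \right)} + \frac{1}{2} - (\sin{\left(4 \right)}) = \frac{1}{2}.
So G(x) = \frac{1 - 2 \sin{\left(3 x^{3} - x^{2} \right)}}{2}.
Check: d/dx[\frac{1 - 2 \sin{\left(3 x^{3} - x^{2} \right)}}{2}] = - 9 x^{2} \cos{\left(3 x^{3} - x^{2} \right)} + 2 x \cos{\left(3 x^{3} - x^{2} \right)} = G'(x).

G(x) = \frac{1 - 2 \sin{\left(3 x^{3} - x^{2} \right)}}{2}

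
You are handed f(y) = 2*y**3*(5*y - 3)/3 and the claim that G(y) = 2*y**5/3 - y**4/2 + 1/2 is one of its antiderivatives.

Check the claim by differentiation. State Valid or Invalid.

Valid - differentiating G returns exactly f.

d/dy[G] = 10*y**4/3 - 2*y**3
This equals f(y) exactly, so the claim holds.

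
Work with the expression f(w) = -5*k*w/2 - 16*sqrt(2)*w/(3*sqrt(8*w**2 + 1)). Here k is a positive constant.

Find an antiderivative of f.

An antiderivative is F(w) = sqrt(2)*(-15*sqrt(2)*k*w**2 - 16*sqrt(8*w**2 + 1))/24.

The integrand splits into summands that can be handled one at a time.
Check: d/dw[sqrt(2)*(-15*sqrt(2)*k*w**2 - 16*sqrt(8*w**2 + 1))/24] = (-15*k*w*sqrt(8*w**2 + 1) - 32*sqrt(2)*w)/(6*sqrt(8*w**2 + 1)), which equals f(w).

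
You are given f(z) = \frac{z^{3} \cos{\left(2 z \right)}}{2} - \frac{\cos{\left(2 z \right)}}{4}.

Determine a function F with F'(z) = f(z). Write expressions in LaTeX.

The integrand splits into summands that can be handled one at a time.
Check: d/dz[\frac{z^{3} \sin{\left(2 z \right)}}{4} + \frac{3 z^{2} \cos{\left(2 z \right)}}{8} - \frac{3 z \sin{\left(2 z \right)}}{8} - \frac{\sin{\left(2 z \right)}}{8} - \frac{3 \cos{\left(2 z \right)}}{16}] = \frac{z^{3} \cos{\left(2 z \right)}}{2} - \frac{\cos{\left(2 z \right)}}{4} = f(z).

An antiderivative is F(z) = \frac{z^{3} \sin{\left(2 z \right)}}{4} + \frac{3 z^{2} \cos{\left(2 z \right)}}{8} - \frac{3 z \sin{\left(2 z \right)}}{8} - \frac{\sin{\left(2 z \right)}}{8} - \frac{3 \cos{\left(2 z \right)}}{16}.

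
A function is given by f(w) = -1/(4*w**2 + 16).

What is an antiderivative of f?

For F(w) to be correct the identity F'(w) - f(w) = 0 must hold.
Check: d/dw[-atan(w/2)/8] = -1/(4*w**2 + 16) = f(w).

An antiderivative is F(w) = -atan(w/2)/8.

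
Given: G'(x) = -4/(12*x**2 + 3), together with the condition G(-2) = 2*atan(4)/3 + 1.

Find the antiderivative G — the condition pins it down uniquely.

G(x) = 1 - 2*atan(2*x)/3

Whatever form G(x) takes, its d/dx must return the stated G'(x).
A general antiderivative is -2*atan(2*x)/3 + C.
The condition gives C = 2*atan(4)/3 + 1 - (2*atan(4)/3) = 1.
So G(x) = 1 - 2*atan(2*x)/3.
Check: d/dx[1 - 2*atan(2*x)/3] = -4/(12*x**2 + 3) = G'(x).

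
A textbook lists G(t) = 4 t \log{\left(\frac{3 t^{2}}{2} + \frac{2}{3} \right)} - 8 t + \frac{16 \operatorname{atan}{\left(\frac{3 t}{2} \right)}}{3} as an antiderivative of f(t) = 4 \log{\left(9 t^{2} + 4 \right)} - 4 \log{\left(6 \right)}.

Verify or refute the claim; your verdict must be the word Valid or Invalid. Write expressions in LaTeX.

d/dt[G] = 4 \log{\left(9 t^{2} + 4 \right)} - 4 \log{\left(6 \right)}
This equals f(t) exactly, so the claim holds.

Valid - the claim checks out under differentiation.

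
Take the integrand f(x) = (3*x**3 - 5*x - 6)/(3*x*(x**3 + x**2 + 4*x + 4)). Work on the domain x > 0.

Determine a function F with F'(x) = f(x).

An antiderivative is F(x) = -log(x)/2 + 4*log(x + 1)/15 + 37*log(x**2 + 4)/60 - 11*atan(x/2)/30.

Factor the denominator (3*x*(x + 1)*(x**2 + 4)) and decompose: f = (37*x - 22)/(30*(x**2 + 4)) + 4/(15*(x + 1)) - 1/(2*x); each piece integrates to a log, atan, or power term.
Check: d/dx[-log(x)/2 + 4*log(x + 1)/15 + 37*log(x**2 + 4)/60 - 11*atan(x/2)/30] = (3*x**3 - 5*x - 6)/(3*x**4 + 3*x**3 + 12*x**2 + 12*x), which equals f(x).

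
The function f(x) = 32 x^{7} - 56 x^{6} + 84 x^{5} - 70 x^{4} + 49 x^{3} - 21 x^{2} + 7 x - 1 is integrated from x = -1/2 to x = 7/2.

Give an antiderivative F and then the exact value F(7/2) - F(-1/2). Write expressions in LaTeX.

Antiderivative: F(x) = 4 x^{8} - 8 x^{7} + 14 x^{6} - 14 x^{5} + \frac{49 x^{4}}{4} - 7 x^{3} + \frac{7 x^{2}}{2} - x; value = 58560

The substitution u = x^{2} - \frac{x}{2} + \frac{1}{2} works: f is exactly (dF/du)*(du/dx) for that inner function.
F(x) = 4 x^{8} - 8 x^{7} + 14 x^{6} - 14 x^{5} + \frac{49 x^{4}}{4} - 7 x^{3} + \frac{7 x^{2}}{2} - x is an antiderivative of f.
Check: d/dx[4 x^{8} - 8 x^{7} + 14 x^{6} - 14 x^{5} + \frac{49 x^{4}}{4} - 7 x^{3} + \frac{7 x^{2}}{2} - x] = 32 x^{7} - 56 x^{6} + 84 x^{5} - 70 x^{4} + 49 x^{3} - 21 x^{2} + 7 x - 1 = f(x).
F(7/2) = \frac{234255}{4}; F(-1/2) = \frac{15}{4}.
Integral = F(7/2) - F(-1/2) = 58560.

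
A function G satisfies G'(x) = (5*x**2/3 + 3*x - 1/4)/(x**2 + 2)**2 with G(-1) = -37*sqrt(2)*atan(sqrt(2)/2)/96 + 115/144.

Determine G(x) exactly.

The proposed G(x) is checked by its d/dx: the result must match the given G'(x).
A general antiderivative is (-43*x - 72)/(48*x**2 + 96) + 37*sqrt(2)*atan(sqrt(2)*x/2)/96 + C.
The condition gives C = -37*sqrt(2)*atan(sqrt(2)/2)/96 + 115/144 - (-37*sqrt(2)*atan(sqrt(2)/2)/96 - 29/144) = 1.
So G(x) = (-43*x - 72)/(48*x**2 + 96) + 37*sqrt(2)*atan(sqrt(2)*x/2)/96 + 1.
Check: d/dx[(-43*x - 72)/(48*x**2 + 96) + 37*sqrt(2)*atan(sqrt(2)*x/2)/96 + 1] = (20*x**2 + 36*x - 3)/(12*x**4 + 48*x**2 + 48), which equals G'(x).

G(x) = (-43*x - 72)/(48*x**2 + 96) + 37*sqrt(2)*atan(sqrt(2)*x/2)/96 + 1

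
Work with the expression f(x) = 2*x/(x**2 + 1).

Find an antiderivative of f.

f matches the chain-rule pattern g'(h)*h' with inner function h(x) = x**2 + 1; substituting u = h(x) collapses the integral.
Check: d/dx[log(x**2 + 1)] = 2*x/(x**2 + 1) = f(x).

An antiderivative is F(x) = log(x**2 + 1).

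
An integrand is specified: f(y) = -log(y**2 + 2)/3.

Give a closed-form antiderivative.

An antiderivative F(y) passes only if d/dy[F] lands on f(y) exactly.
Check: d/dy[(-y*log(y**2 + 2) + 2*y - 2*sqrt(2)*atan(sqrt(2)*y/2))/3] = -log(y**2 + 2)/3 = f(y).

An antiderivative is F(y) = (-y*log(y**2 + 2) + 2*y - 2*sqrt(2)*atan(sqrt(2)*y/2))/3.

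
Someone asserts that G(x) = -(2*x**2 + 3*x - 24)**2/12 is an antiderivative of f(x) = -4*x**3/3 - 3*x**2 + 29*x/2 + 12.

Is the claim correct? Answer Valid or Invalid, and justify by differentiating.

d/dx[G] = -4*x**3/3 - 3*x**2 + 29*x/2 + 12
This equals f(x) exactly, so the claim holds.

Valid. The derivative of G reproduces f.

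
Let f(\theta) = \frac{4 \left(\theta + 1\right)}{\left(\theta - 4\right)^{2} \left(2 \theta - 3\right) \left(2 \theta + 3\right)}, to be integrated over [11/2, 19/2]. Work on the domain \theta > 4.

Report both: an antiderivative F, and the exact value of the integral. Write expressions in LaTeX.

The denominator factors as \left(\theta - 4\right)^{2} \left(2 \theta - 3\right) \left(2 \theta + 3\right); partial fractions split f into directly integrable pieces: \frac{4}{363 \left(2 \theta + 3\right)} + \frac{4}{15 \left(2 \theta - 3\right)} - \frac{84}{605 \left(\theta - 4\right)} + \frac{4}{11 \left(\theta - 4\right)^{2}}.
F(\theta) = - \frac{84 \log{\left(\theta - 4 \right)}}{605} + \frac{2 \log{\left(\theta - \frac{3}{2} \right)}}{15} + \frac{2 \log{\left(\theta + \frac{3}{2} \right)}}{363} - \frac{4}{11 \theta - 44} is an antiderivative of f.
Check: d/d\theta[- \frac{84 \log{\left(\theta - 4 \right)}}{605} + \frac{2 \log{\left(\theta - \frac{3}{2} \right)}}{15} + \frac{2 \log{\left(\theta + \frac{3}{2} \right)}}{363} - \frac{4}{11 \theta - 44}] = \frac{4 \theta + 4}{4 \theta^{4} - 32 \theta^{3} + 55 \theta^{2} + 72 \theta - 144}, which equals f(\theta).
F(19/2) = - \frac{84 \log{\left(\frac{11}{2} \right)}}{605} - \frac{8}{121} + \frac{2 \log{\left(11 \right)}}{363} + \frac{2 \log{\left(8 \right)}}{15}; F(11/2) = - \frac{8}{33} - \frac{84 \log{\left(\frac{3}{2} \right)}}{605} + \frac{2 \log{\left(7 \right)}}{363} + \frac{2 \log{\left(4 \right)}}{15}.
Integral = F(19/2) - F(11/2) = - \frac{84 \log{\left(\frac{11}{2} \right)}}{605} - \frac{2 \log{\left(4 \right)}}{15} - \frac{2 \log{\left(7 \right)}}{363} + \frac{2 \log{\left(11 \right)}}{363} + \frac{84 \log{\left(\frac{3}{2} \right)}}{605} + \frac{64}{363} + \frac{2 \log{\left(8 \right)}}{15}.

Antiderivative: F(\theta) = - \frac{84 \log{\left(\theta - 4 \right)}}{605} + \frac{2 \log{\left(\theta - \frac{3}{2} \right)}}{15} + \frac{2 \log{\left(\theta + \frac{3}{2} \right)}}{363} - \frac{4}{11 \theta - 44}; value = - \frac{84 \log{\left(\frac{11}{2} \right)}}{605} - \frac{2 \log{\left(4 \right)}}{15} - \frac{2 \log{\left(7 \right)}}{363} + \frac{2 \log{\left(11 \right)}}{363} + \frac{84 \log{\left(\frac{3}{2} \right)}}{605} + \frac{64}{363} + \frac{2 \log{\left(8 \right)}}{15}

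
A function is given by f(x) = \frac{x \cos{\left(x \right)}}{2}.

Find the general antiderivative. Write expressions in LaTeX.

For F(x) to be correct the identity F'(x) - f(x) = 0 must hold.
Check: d/dx[\frac{x \sin{\left(x \right)}}{2} + \frac{\cos{\left(x \right)}}{2}] = \frac{x \cos{\left(x \right)}}{2} = f(x).

F(x) = \frac{x \sin{\left(x \right)}}{2} + \frac{\cos{\left(x \right)}}{2} + C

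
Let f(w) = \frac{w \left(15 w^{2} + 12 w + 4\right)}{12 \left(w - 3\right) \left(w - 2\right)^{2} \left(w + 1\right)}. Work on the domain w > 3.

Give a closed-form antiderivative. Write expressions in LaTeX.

Factor the denominator (12 \left(w - 3\right) \left(w - 2\right)^{2} \left(w + 1\right)) and decompose: f = \frac{7}{432 \left(w + 1\right)} - \frac{262}{27 \left(w - 2\right)} - \frac{44}{9 \left(w - 2\right)^{2}} + \frac{175}{16 \left(w - 3\right)}; each piece integrates to a log, atan, or power term.
Check: d/dw[\frac{4725 w \log{\left(w - 3 \right)} - 4192 w \log{\left(w - 2 \right)} + 7 w \log{\left(w + 1 \right)} - 9450 \log{\left(w - 3 \right)} + 8384 \log{\left(w - 2 \right)} - 14 \log{\left(w + 1 \right)} + 2112}{432 \left(w - 2\right)}] = \frac{15 w^{3} + 12 w^{2} + 4 w}{12 w^{4} - 72 w^{3} + 108 w^{2} + 48 w - 144}, which equals f(w).

An antiderivative is F(w) = \frac{4725 w \log{\left(w - 3 \right)} - 4192 w \log{\left(w - 2 \right)} + 7 w \log{\left(w + 1 \right)} - 9450 \log{\left(w - 3 \right)} + 8384 \log{\left(w - 2 \right)} - 14 \log{\left(w + 1 \right)} + 2112}{432 \left(w - 2\right)}.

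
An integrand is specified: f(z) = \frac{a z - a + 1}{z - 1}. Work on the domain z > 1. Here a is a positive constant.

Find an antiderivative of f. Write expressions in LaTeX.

Recover f(z) by differentiating a candidate F(z); any mismatch rules it out.
Check: d/dz[a z + \log{\left(z - 1 \right)}] = \frac{a z - a + 1}{z - 1} = f(z).

An antiderivative is F(z) = a z + \log{\left(z - 1 \right)}.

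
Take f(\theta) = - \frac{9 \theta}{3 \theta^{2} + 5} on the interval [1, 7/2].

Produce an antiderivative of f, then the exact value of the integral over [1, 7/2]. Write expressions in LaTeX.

Antiderivative: F(\theta) = - \frac{3 \log{\left(3 \theta^{2} + 5 \right)}}{2}; value = - \frac{3 \log{\left(\frac{167}{4} \right)}}{2} + \frac{3 \log{\left(8 \right)}}{2}

The substitution u = 3 \theta^{2} + 5 works: f is exactly (dF/du)*(du/d\theta) for that inner function.
F(\theta) = - \frac{3 \log{\left(3 \theta^{2} + 5 \right)}}{2} is an antiderivative of f.
Check: d/d\theta[- \frac{3 \log{\left(3 \theta^{2} + 5 \right)}}{2}] = - \frac{9 \theta}{3 \theta^{2} + 5} = f(\theta).
F(7/2) = - \frac{3 \log{\left(\frac{167}{4} \right)}}{2}; F(1) = - \frac{3 \log{\left(8 \right)}}{2}.
Integral = F(7/2) - F(1) = - \frac{3 \log{\left(\frac{167}{4} \right)}}{2} + \frac{3 \log{\left(8 \right)}}{2}.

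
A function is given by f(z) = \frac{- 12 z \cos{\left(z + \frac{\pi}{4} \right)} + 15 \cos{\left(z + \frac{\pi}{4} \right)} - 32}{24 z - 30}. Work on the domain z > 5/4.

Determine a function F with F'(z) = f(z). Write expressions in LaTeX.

An antiderivative is F(z) = \frac{- 8 \log{\left(2 z - \frac{5}{2} \right)} - 3 \sin{\left(z + \frac{\pi}{4} \right)}}{6}.

A candidate is checked by its d/dz: the result must match f(z).
Check: d/dz[\frac{- 8 \log{\left(2 z - \frac{5}{2} \right)} - 3 \sin{\left(z + \frac{\pi}{4} \right)}}{6}] = \frac{- 12 z \cos{\left(z + \frac{\pi}{4} \right)} + 15 \cos{\left(z + \frac{\pi}{4} \right)} - 32}{24 z - 30} = f(z).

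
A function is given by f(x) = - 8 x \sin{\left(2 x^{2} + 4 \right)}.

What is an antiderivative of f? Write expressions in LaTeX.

The substitution u = 2 x^{2} + 4 works: f is exactly (dF/du)*(du/dx) for that inner function.
Check: d/dx[2 \cos{\left(2 x^{2} + 4 \right)}] = - 8 x \sin{\left(2 x^{2} + 4 \right)} = f(x).

An antiderivative is F(x) = 2 \cos{\left(2 x^{2} + 4 \right)}.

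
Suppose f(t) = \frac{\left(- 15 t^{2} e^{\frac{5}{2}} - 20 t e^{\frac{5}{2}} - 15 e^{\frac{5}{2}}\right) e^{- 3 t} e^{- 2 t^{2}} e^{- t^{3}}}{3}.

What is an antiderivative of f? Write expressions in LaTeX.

The substitution u = - t^{3} - 2 t^{2} - 3 t + \frac{5}{2} works: f is exactly (dF/du)*(du/dt) for that inner function.
Check: d/dt[\frac{5 e^{- t^{3} - 2 t^{2} - 3 t + \frac{5}{2}}}{3}] = \frac{\left(- 15 t^{2} - 20 t - 15\right) e^{\frac{5}{2}} e^{- 3 t} e^{- 2 t^{2}} e^{- t^{3}}}{3}, which equals f(t).

An antiderivative is F(t) = \frac{5 e^{- t^{3} - 2 t^{2} - 3 t + \frac{5}{2}}}{3}.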